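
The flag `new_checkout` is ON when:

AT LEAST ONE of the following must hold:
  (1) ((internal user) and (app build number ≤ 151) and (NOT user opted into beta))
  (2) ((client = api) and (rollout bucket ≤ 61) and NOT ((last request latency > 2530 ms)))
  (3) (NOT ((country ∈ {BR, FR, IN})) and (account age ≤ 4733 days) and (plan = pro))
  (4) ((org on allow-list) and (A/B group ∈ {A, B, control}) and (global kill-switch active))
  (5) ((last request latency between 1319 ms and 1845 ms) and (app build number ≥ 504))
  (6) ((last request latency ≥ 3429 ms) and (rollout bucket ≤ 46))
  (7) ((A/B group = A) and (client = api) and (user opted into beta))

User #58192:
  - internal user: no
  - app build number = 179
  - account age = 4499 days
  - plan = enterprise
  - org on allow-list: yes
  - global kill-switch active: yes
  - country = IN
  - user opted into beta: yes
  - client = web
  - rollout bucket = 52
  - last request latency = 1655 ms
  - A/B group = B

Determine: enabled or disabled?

Enabled

Atomic conditions:
  internal user: no → false
  app build number ≤ 151: 179 ≤ 151 is false
  NOT user opted into beta: yes → false
  client = api: web == api is false
  rollout bucket ≤ 61: 52 ≤ 61 is true
  last request latency > 2530 ms: 1655 > 2530 is false
  country ∈ {BR, FR, IN}: IN is in the set → true
  account age ≤ 4733 days: 4499 ≤ 4733 is true
  plan = pro: enterprise == pro is false
  org on allow-list: yes → true
  A/B group ∈ {A, B, control}: B is in the set → true
  global kill-switch active: yes → true
  last request latency between 1319 ms and 1845 ms: 1655 in [1319, 1845] is true
  app build number ≥ 504: 179 ≥ 504 is false
  last request latency ≥ 3429 ms: 1655 ≥ 3429 is false
  rollout bucket ≤ 46: 52 ≤ 46 is false
  A/B group = A: B == A is false
  user opted into beta: yes → true
Combine:
[1] false AND false AND false = false
[2.3] NOT false = true
[2] false AND true AND true = false
[3.1] NOT true = false
[3] false AND true AND false = false
[4] true AND true AND true = true
[5] true AND false = false
[6] false AND false = false
[7] false AND false AND true = false
[root] false OR false OR false OR true OR false OR false OR false = true
Overall: true → enabled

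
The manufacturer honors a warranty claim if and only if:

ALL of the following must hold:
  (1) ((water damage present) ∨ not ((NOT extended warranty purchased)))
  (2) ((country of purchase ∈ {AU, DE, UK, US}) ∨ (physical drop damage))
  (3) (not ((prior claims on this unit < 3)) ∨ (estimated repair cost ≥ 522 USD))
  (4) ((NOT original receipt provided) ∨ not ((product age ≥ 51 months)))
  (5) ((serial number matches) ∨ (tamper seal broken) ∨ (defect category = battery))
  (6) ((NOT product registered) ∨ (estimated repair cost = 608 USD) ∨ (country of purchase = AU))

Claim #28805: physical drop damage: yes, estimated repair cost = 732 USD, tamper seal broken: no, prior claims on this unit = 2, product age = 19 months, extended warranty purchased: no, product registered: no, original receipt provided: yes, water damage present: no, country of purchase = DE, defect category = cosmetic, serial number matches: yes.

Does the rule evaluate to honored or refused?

Atomic conditions:
  water damage present: no → false
  NOT extended warranty purchased: no → true
  country of purchase ∈ {AU, DE, UK, US}: DE is in the set → true
  physical drop damage: yes → true
  prior claims on this unit < 3: 2 < 3 is true
  estimated repair cost ≥ 522 USD: 732 ≥ 522 is true
  NOT original receipt provided: yes → false
  product age ≥ 51 months: 19 ≥ 51 is false
  serial number matches: yes → true
  tamper seal broken: no → false
  defect category = battery: cosmetic == battery is false
  NOT product registered: no → true
  estimated repair cost = 608 USD: 732 == 608 is false
  country of purchase = AU: DE == AU is false
Combine:
[1.2] NOT true = false
[1] false OR false = false
[2] true OR true = true
[3.1] NOT true = false
[3] false OR true = true
[4.2] NOT false = true
[4] false OR true = true
[5] true OR false OR false = true
[6] true OR false OR false = true
[root] false AND true AND true AND true AND true AND true = false
Overall: false → refused

Refused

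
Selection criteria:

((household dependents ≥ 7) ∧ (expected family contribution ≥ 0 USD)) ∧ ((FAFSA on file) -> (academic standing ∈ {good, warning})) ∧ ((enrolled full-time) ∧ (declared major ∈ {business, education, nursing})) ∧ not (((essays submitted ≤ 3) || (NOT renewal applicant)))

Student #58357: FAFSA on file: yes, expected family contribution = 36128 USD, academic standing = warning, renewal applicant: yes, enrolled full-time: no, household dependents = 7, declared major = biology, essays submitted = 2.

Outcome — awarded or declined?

Atomic conditions:
  household dependents ≥ 7: 7 ≥ 7 is true
  expected family contribution ≥ 0 USD: 36128 ≥ 0 is true
  FAFSA on file: yes → true
  academic standing ∈ {good, warning}: warning is in the set → true
  enrolled full-time: no → false
  declared major ∈ {business, education, nursing}: biology is not in the set → false
  essays submitted ≤ 3: 2 ≤ 3 is true
  NOT renewal applicant: yes → false
Combine:
[1] true AND true = true
[2] true → true = true
[3] false AND false = false
[4.1] true OR false = true
[4] NOT true = false
[root] true AND true AND false AND false = false
Overall: false → declined

Declined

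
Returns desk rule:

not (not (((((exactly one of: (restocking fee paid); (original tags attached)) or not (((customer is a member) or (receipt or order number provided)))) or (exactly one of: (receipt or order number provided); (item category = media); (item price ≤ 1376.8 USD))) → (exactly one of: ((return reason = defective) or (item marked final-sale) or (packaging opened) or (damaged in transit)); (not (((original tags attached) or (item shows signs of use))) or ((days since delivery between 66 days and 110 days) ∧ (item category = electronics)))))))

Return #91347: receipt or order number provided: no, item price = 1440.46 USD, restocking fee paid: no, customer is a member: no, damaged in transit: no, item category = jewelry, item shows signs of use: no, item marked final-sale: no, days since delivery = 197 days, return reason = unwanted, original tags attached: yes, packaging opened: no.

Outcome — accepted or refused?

Refused

Atomic conditions:
  restocking fee paid: no → false
  original tags attached: yes → true
  customer is a member: no → false
  receipt or order number provided: no → false
  item category = media: jewelry == media is false
  item price ≤ 1376.8 USD: 1440.46 ≤ 1376.8 is false
  return reason = defective: unwanted == defective is false
  item marked final-sale: no → false
  packaging opened: no → false
  damaged in transit: no → false
  item shows signs of use: no → false
  days since delivery between 66 days and 110 days: 197 in [66, 110] is false
  item category = electronics: jewelry == electronics is false
Combine:
[1.1.1.1.1] exactly-one(false, true) = true
[1.1.1.1.2.1] false OR false = false
[1.1.1.1.2] NOT false = true
[1.1.1.1] true OR true = true
[1.1.1.2] exactly-one(false, false, false) = false
[1.1.1] true OR false = true
[1.1.2.1] false OR false OR false OR false = false
[1.1.2.2.1.1] true OR false = true
[1.1.2.2.1] NOT true = false
[1.1.2.2.2] false AND false = false
[1.1.2.2] false OR false = false
[1.1.2] exactly-one(false, false) = false
[1.1] true → false = false
[1] NOT false = true
[root] NOT true = false
Overall: false → refused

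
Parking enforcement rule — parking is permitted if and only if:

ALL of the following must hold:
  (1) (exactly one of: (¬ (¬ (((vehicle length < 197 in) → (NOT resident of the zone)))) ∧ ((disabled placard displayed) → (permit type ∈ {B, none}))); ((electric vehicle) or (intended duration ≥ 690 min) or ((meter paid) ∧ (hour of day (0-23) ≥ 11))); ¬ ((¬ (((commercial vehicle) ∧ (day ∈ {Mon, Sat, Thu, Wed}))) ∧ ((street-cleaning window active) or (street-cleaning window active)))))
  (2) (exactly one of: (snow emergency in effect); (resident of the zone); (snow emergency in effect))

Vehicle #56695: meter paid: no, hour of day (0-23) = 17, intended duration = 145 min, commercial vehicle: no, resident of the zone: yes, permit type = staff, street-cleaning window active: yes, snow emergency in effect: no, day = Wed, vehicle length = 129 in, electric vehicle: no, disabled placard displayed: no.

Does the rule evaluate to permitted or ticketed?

Atomic conditions:
  vehicle length < 197 in: 129 < 197 is true
  NOT resident of the zone: yes → false
  disabled placard displayed: no → false
  permit type ∈ {B, none}: staff is not in the set → false
  electric vehicle: no → false
  intended duration ≥ 690 min: 145 ≥ 690 is false
  meter paid: no → false
  hour of day (0-23) ≥ 11: 17 ≥ 11 is true
  commercial vehicle: no → false
  day ∈ {Mon, Sat, Thu, Wed}: Wed is in the set → true
  street-cleaning window active: yes → true
  snow emergency in effect: no → false
  resident of the zone: yes → true
Combine:
[1.1.1.1.1] true → false = false
[1.1.1.1] NOT false = true
[1.1.1] NOT true = false
[1.1.2] false → false (antecedent false ⇒ implication holds) = true
[1.1] false AND true = false
[1.2.3] false AND true = false
[1.2] false OR false OR false = false
[1.3.1.1.1] false AND true = false
[1.3.1.1] NOT false = true
[1.3.1.2] true OR true = true
[1.3.1] true AND true = true
[1.3] NOT true = false
[1] exactly-one(false, false, false) = false
[2] exactly-one(false, true, false) = true
[root] false AND true = false
Overall: false → ticketed

Ticketed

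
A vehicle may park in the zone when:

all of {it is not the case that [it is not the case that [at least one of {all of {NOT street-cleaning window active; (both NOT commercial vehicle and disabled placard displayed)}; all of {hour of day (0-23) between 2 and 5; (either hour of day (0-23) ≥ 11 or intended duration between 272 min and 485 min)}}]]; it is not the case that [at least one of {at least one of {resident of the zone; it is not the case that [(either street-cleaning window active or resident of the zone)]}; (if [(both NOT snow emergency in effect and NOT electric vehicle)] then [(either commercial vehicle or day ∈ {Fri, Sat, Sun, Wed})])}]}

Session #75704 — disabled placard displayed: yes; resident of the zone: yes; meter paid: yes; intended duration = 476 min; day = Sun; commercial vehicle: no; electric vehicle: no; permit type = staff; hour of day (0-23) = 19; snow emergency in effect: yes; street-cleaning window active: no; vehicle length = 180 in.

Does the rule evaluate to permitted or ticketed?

Atomic conditions:
  NOT street-cleaning window active: no → true
  NOT commercial vehicle: no → true
  disabled placard displayed: yes → true
  hour of day (0-23) between 2 and 5: 19 in [2, 5] is false
  hour of day (0-23) ≥ 11: 19 ≥ 11 is true
  intended duration between 272 min and 485 min: 476 in [272, 485] is true
  resident of the zone: yes → true
  street-cleaning window active: no → false
  NOT snow emergency in effect: yes → false
  NOT electric vehicle: no → true
  commercial vehicle: no → false
  day ∈ {Fri, Sat, Sun, Wed}: Sun is in the set → true
Combine:
[1.1.1.1.2] true AND true = true
[1.1.1.1] true AND true = true
[1.1.1.2.2] true OR true = true
[1.1.1.2] false AND true = false
[1.1.1] true OR false = true
[1.1] NOT true = false
[1] NOT false = true
[2.1.1.2.1] false OR true = true
[2.1.1.2] NOT true = false
[2.1.1] true OR false = true
[2.1.2.1] false AND true = false
[2.1.2.2] false OR true = true
[2.1.2] false → true (antecedent false ⇒ implication holds) = true
[2.1] true OR true = true
[2] NOT true = false
[root] true AND false = false
Overall: false → ticketed

Ticketed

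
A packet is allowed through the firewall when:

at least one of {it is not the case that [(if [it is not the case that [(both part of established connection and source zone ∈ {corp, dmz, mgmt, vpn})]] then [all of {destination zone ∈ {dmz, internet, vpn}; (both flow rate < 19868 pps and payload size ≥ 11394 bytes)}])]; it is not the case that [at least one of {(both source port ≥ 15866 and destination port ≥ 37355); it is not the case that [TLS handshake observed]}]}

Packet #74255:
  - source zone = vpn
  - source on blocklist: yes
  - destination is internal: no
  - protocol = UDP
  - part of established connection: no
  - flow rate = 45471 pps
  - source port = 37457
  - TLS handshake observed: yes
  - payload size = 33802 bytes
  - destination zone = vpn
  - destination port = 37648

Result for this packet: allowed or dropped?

Allowed

Atomic conditions:
  part of established connection: no → false
  source zone ∈ {corp, dmz, mgmt, vpn}: vpn is in the set → true
  destination zone ∈ {dmz, internet, vpn}: vpn is in the set → true
  flow rate < 19868 pps: 45471 < 19868 is false
  payload size ≥ 11394 bytes: 33802 ≥ 11394 is true
  source port ≥ 15866: 37457 ≥ 15866 is true
  destination port ≥ 37355: 37648 ≥ 37355 is true
  TLS handshake observed: yes → true
Combine:
[1.1.1.1] false AND true = false
[1.1.1] NOT false = true
[1.1.2.2] false AND true = false
[1.1.2] true AND false = false
[1.1] true → false = false
[1] NOT false = true
[2.1.1] true AND true = true
[2.1.2] NOT true = false
[2.1] true OR false = true
[2] NOT true = false
[root] true OR false = true
Overall: true → allowed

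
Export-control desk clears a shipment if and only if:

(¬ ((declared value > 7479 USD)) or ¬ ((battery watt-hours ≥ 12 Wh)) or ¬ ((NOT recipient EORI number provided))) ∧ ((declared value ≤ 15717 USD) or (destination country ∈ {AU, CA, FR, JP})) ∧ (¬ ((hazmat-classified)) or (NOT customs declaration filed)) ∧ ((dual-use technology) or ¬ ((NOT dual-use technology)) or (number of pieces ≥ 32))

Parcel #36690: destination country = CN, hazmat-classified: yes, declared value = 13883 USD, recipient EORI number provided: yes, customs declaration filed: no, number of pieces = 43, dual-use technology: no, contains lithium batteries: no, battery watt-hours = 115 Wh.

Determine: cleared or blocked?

Cleared

Atomic conditions:
  declared value > 7479 USD: 13883 > 7479 is true
  battery watt-hours ≥ 12 Wh: 115 ≥ 12 is true
  NOT recipient EORI number provided: yes → false
  declared value ≤ 15717 USD: 13883 ≤ 15717 is true
  destination country ∈ {AU, CA, FR, JP}: CN is not in the set → false
  hazmat-classified: yes → true
  NOT customs declaration filed: no → true
  dual-use technology: no → false
  NOT dual-use technology: no → true
  number of pieces ≥ 32: 43 ≥ 32 is true
Combine:
[1.1] NOT true = false
[1.2] NOT true = false
[1.3] NOT false = true
[1] false OR false OR true = true
[2] true OR false = true
[3.1] NOT true = false
[3] false OR true = true
[4.2] NOT true = false
[4] false OR false OR true = true
[root] true AND true AND true AND true = true
Overall: true → cleared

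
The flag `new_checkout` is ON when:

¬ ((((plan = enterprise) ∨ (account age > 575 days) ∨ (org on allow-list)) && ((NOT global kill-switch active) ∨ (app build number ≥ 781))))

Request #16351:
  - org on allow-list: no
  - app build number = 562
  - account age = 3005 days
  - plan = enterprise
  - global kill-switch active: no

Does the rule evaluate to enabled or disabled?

Atomic conditions:
  plan = enterprise: enterprise == enterprise is true
  account age > 575 days: 3005 > 575 is true
  org on allow-list: no → false
  NOT global kill-switch active: no → true
  app build number ≥ 781: 562 ≥ 781 is false
Combine:
[1.1] true OR true OR false = true
[1.2] true OR false = true
[1] true AND true = true
[root] NOT true = false
Overall: false → disabled

Disabled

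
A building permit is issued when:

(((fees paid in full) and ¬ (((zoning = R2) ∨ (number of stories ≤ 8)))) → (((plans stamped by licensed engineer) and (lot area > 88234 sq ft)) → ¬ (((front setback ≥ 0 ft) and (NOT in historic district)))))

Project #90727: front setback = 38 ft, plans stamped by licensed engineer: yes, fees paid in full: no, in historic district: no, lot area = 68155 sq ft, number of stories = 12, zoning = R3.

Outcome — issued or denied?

Issued

Atomic conditions:
  fees paid in full: no → false
  zoning = R2: R3 == R2 is false
  number of stories ≤ 8: 12 ≤ 8 is false
  plans stamped by licensed engineer: yes → true
  lot area > 88234 sq ft: 68155 > 88234 is false
  front setback ≥ 0 ft: 38 ≥ 0 is true
  NOT in historic district: no → true
Combine:
[1.2.1] false OR false = false
[1.2] NOT false = true
[1] false AND true = false
[2.1] true AND false = false
[2.2.1] true AND true = true
[2.2] NOT true = false
[2] false → false (antecedent false ⇒ implication holds) = true
[root] false → true (antecedent false ⇒ implication holds) = true
Overall: true → issued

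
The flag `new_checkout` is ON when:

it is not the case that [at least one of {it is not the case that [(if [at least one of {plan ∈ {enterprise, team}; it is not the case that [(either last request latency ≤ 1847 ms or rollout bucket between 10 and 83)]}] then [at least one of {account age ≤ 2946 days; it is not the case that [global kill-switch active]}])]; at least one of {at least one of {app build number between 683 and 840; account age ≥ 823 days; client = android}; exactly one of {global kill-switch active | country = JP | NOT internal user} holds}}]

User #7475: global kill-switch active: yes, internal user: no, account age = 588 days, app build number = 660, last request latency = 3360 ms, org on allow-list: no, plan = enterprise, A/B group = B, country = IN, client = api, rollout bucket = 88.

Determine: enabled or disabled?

Enabled

Atomic conditions:
  plan ∈ {enterprise, team}: enterprise is in the set → true
  last request latency ≤ 1847 ms: 3360 ≤ 1847 is false
  rollout bucket between 10 and 83: 88 in [10, 83] is false
  account age ≤ 2946 days: 588 ≤ 2946 is true
  global kill-switch active: yes → true
  app build number between 683 and 840: 660 in [683, 840] is false
  account age ≥ 823 days: 588 ≥ 823 is false
  client = android: api == android is false
  country = JP: IN == JP is false
  NOT internal user: no → true
Combine:
[1.1.1.1.2.1] false OR false = false
[1.1.1.1.2] NOT false = true
[1.1.1.1] true OR true = true
[1.1.1.2.2] NOT true = false
[1.1.1.2] true OR false = true
[1.1.1] true → true = true
[1.1] NOT true = false
[1.2.1] false OR false OR false = false
[1.2.2] exactly-one(true, false, true) = false
[1.2] false OR false = false
[1] false OR false = false
[root] NOT false = true
Overall: true → enabled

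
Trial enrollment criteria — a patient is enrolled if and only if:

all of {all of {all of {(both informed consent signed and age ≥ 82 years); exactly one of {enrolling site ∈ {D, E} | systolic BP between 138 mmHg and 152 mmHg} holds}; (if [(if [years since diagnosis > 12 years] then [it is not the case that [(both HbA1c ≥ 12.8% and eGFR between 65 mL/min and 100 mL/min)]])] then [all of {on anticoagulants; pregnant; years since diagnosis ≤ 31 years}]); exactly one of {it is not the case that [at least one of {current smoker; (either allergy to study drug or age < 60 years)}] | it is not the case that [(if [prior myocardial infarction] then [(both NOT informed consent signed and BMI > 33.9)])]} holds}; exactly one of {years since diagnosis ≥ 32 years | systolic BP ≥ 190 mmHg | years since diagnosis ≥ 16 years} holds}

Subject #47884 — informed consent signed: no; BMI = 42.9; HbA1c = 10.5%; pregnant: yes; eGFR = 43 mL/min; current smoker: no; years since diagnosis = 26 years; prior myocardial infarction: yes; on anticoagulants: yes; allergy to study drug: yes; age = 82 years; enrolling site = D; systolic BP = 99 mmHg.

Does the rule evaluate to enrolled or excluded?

Atomic conditions:
  informed consent signed: no → false
  age ≥ 82 years: 82 ≥ 82 is true
  enrolling site ∈ {D, E}: D is in the set → true
  systolic BP between 138 mmHg and 152 mmHg: 99 in [138, 152] is false
  years since diagnosis > 12 years: 26 > 12 is true
  HbA1c ≥ 12.8%: 10.5 ≥ 12.8 is false
  eGFR between 65 mL/min and 100 mL/min: 43 in [65, 100] is false
  on anticoagulants: yes → true
  pregnant: yes → true
  years since diagnosis ≤ 31 years: 26 ≤ 31 is true
  current smoker: no → false
  allergy to study drug: yes → true
  age < 60 years: 82 < 60 is false
  prior myocardial infarction: yes → true
  NOT informed consent signed: no → true
  BMI > 33.9: 42.9 > 33.9 is true
  years since diagnosis ≥ 32 years: 26 ≥ 32 is false
  systolic BP ≥ 190 mmHg: 99 ≥ 190 is false
  years since diagnosis ≥ 16 years: 26 ≥ 16 is true
Combine:
[1.1.1] false AND true = false
[1.1.2] exactly-one(true, false) = true
[1.1] false AND true = false
[1.2.1.2.1] false AND false = false
[1.2.1.2] NOT false = true
[1.2.1] true → true = true
[1.2.2] true AND true AND true = true
[1.2] true → true = true
[1.3.1.1.2] true OR false = true
[1.3.1.1] false OR true = true
[1.3.1] NOT true = false
[1.3.2.1.2] true AND true = true
[1.3.2.1] true → true = true
[1.3.2] NOT true = false
[1.3] exactly-one(false, false) = false
[1] false AND true AND false = false
[2] exactly-one(false, false, true) = true
[root] false AND true = false
Overall: false → excluded

Excluded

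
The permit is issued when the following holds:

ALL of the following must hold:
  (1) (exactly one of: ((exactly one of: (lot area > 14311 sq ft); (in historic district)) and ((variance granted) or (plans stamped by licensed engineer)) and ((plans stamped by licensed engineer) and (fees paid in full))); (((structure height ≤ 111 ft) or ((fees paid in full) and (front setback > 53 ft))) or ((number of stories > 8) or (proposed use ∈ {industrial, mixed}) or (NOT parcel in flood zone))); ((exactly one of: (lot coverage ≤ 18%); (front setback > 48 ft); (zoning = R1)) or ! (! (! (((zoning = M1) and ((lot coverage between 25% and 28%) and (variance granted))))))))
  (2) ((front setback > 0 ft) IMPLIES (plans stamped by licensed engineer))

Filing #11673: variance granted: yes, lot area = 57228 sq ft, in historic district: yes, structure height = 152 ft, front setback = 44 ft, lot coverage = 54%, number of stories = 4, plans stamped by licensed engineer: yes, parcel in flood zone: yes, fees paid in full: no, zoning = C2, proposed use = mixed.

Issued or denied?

Atomic conditions:
  lot area > 14311 sq ft: 57228 > 14311 is true
  in historic district: yes → true
  variance granted: yes → true
  plans stamped by licensed engineer: yes → true
  fees paid in full: no → false
  structure height ≤ 111 ft: 152 ≤ 111 is false
  front setback > 53 ft: 44 > 53 is false
  number of stories > 8: 4 > 8 is false
  proposed use ∈ {industrial, mixed}: mixed is in the set → true
  NOT parcel in flood zone: yes → false
  lot coverage ≤ 18%: 54 ≤ 18 is false
  front setback > 48 ft: 44 > 48 is false
  zoning = R1: C2 == R1 is false
  zoning = M1: C2 == M1 is false
  lot coverage between 25% and 28%: 54 in [25, 28] is false
  front setback > 0 ft: 44 > 0 is true
Combine:
[1.1.1] exactly-one(true, true) = false
[1.1.2] true OR true = true
[1.1.3] true AND false = false
[1.1] false AND true AND false = false
[1.2.1.2] false AND false = false
[1.2.1] false OR false = false
[1.2.2] false OR true OR false = true
[1.2] false OR true = true
[1.3.1] exactly-one(false, false, false) = false
[1.3.2.1.1.1.2] false AND true = false
[1.3.2.1.1.1] false AND false = false
[1.3.2.1.1] NOT false = true
[1.3.2.1] NOT true = false
[1.3.2] NOT false = true
[1.3] false OR true = true
[1] exactly-one(false, true, true) = false
[2] true → true = true
[root] false AND true = false
Overall: false → denied

Denied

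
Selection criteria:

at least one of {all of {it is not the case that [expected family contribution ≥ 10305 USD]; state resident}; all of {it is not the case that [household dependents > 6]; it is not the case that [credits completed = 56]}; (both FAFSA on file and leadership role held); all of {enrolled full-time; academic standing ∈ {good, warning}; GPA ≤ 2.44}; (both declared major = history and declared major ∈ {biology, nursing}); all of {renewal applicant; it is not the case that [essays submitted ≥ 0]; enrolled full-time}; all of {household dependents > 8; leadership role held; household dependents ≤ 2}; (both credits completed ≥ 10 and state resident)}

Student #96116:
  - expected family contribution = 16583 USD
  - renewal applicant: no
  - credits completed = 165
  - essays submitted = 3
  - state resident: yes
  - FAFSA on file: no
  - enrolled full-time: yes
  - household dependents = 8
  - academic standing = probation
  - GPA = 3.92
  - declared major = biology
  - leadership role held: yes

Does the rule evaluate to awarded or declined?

Awarded

Atomic conditions:
  expected family contribution ≥ 10305 USD: 16583 ≥ 10305 is true
  state resident: yes → true
  household dependents > 6: 8 > 6 is true
  credits completed = 56: 165 == 56 is false
  FAFSA on file: no → false
  leadership role held: yes → true
  enrolled full-time: yes → true
  academic standing ∈ {good, warning}: probation is not in the set → false
  GPA ≤ 2.44: 3.92 ≤ 2.44 is false
  declared major = history: biology == history is false
  declared major ∈ {biology, nursing}: biology is in the set → true
  renewal applicant: no → false
  essays submitted ≥ 0: 3 ≥ 0 is true
  household dependents > 8: 8 > 8 is false
  household dependents ≤ 2: 8 ≤ 2 is false
  credits completed ≥ 10: 165 ≥ 10 is true
Combine:
[1.1] NOT true = false
[1] false AND true = false
[2.1] NOT true = false
[2.2] NOT false = true
[2] false AND true = false
[3] false AND true = false
[4] true AND false AND false = false
[5] false AND true = false
[6.2] NOT true = false
[6] false AND false AND true = false
[7] false AND true AND false = false
[8] true AND true = true
[root] false OR false OR false OR false OR false OR false OR false OR true = true
Overall: true → awarded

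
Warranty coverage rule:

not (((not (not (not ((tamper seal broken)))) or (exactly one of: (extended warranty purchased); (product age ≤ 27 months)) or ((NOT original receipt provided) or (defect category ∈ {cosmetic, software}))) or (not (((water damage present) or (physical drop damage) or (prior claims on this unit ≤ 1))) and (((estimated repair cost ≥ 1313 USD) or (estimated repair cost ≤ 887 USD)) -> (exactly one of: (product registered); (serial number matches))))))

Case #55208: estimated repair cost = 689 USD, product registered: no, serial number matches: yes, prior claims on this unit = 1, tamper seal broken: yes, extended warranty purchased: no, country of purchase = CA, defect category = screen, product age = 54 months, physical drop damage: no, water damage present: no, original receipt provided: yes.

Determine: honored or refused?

Honored

Atomic conditions:
  tamper seal broken: yes → true
  extended warranty purchased: no → false
  product age ≤ 27 months: 54 ≤ 27 is false
  NOT original receipt provided: yes → false
  defect category ∈ {cosmetic, software}: screen is not in the set → false
  water damage present: no → false
  physical drop damage: no → false
  prior claims on this unit ≤ 1: 1 ≤ 1 is true
  estimated repair cost ≥ 1313 USD: 689 ≥ 1313 is false
  estimated repair cost ≤ 887 USD: 689 ≤ 887 is true
  product registered: no → false
  serial number matches: yes → true
Combine:
[1.1.1.1.1] NOT true = false
[1.1.1.1] NOT false = true
[1.1.1] NOT true = false
[1.1.2] exactly-one(false, false) = false
[1.1.3] false OR false = false
[1.1] false OR false OR false = false
[1.2.1.1] false OR false OR true = true
[1.2.1] NOT true = false
[1.2.2.1] false OR true = true
[1.2.2.2] exactly-one(false, true) = true
[1.2.2] true → true = true
[1.2] false AND true = false
[1] false OR false = false
[root] NOT false = true
Overall: true → honored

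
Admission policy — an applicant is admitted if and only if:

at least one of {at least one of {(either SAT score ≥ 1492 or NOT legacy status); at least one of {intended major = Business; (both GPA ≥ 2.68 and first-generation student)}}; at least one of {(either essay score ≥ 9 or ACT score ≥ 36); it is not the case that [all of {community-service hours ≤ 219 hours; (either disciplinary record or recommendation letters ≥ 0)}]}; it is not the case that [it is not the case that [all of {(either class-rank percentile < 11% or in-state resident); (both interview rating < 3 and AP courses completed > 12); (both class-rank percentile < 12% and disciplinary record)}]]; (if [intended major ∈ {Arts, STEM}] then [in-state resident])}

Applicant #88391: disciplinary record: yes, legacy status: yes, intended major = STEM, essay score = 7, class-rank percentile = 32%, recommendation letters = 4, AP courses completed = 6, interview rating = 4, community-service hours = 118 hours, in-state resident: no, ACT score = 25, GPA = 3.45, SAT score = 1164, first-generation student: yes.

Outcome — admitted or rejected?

Atomic conditions:
  SAT score ≥ 1492: 1164 ≥ 1492 is false
  NOT legacy status: yes → false
  intended major = Business: STEM == Business is false
  GPA ≥ 2.68: 3.45 ≥ 2.68 is true
  first-generation student: yes → true
  essay score ≥ 9: 7 ≥ 9 is false
  ACT score ≥ 36: 25 ≥ 36 is false
  community-service hours ≤ 219 hours: 118 ≤ 219 is true
  disciplinary record: yes → true
  recommendation letters ≥ 0: 4 ≥ 0 is true
  class-rank percentile < 11%: 32 < 11 is false
  in-state resident: no → false
  interview rating < 3: 4 < 3 is false
  AP courses completed > 12: 6 > 12 is false
  class-rank percentile < 12%: 32 < 12 is false
  intended major ∈ {Arts, STEM}: STEM is in the set → true
Combine:
[1.1] false OR false = false
[1.2.2] true AND true = true
[1.2] false OR true = true
[1] false OR true = true
[2.1] false OR false = false
[2.2.1.2] true OR true = true
[2.2.1] true AND true = true
[2.2] NOT true = false
[2] false OR false = false
[3.1.1.1] false OR false = false
[3.1.1.2] false AND false = false
[3.1.1.3] false AND true = false
[3.1.1] false AND false AND false = false
[3.1] NOT false = true
[3] NOT true = false
[4] true → false = false
[root] true OR false OR false OR false = true
Overall: true → admitted

Admitted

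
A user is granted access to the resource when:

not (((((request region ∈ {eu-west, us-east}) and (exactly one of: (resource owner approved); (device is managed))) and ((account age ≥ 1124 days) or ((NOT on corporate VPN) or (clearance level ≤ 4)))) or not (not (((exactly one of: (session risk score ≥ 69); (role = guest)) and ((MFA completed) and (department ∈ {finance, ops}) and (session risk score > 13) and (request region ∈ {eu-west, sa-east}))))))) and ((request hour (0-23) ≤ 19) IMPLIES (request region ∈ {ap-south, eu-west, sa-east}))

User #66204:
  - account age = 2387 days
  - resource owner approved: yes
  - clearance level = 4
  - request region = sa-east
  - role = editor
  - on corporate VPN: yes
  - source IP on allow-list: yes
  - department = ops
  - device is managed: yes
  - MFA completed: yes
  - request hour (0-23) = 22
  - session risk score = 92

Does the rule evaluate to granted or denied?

Atomic conditions:
  request region ∈ {eu-west, us-east}: sa-east is not in the set → false
  resource owner approved: yes → true
  device is managed: yes → true
  account age ≥ 1124 days: 2387 ≥ 1124 is true
  NOT on corporate VPN: yes → false
  clearance level ≤ 4: 4 ≤ 4 is true
  session risk score ≥ 69: 92 ≥ 69 is true
  role = guest: editor == guest is false
  MFA completed: yes → true
  department ∈ {finance, ops}: ops is in the set → true
  session risk score > 13: 92 > 13 is true
  request region ∈ {eu-west, sa-east}: sa-east is in the set → true
  request hour (0-23) ≤ 19: 22 ≤ 19 is false
  request region ∈ {ap-south, eu-west, sa-east}: sa-east is in the set → true
Combine:
[1.1.1.1.2] exactly-one(true, true) = false
[1.1.1.1] false AND false = false
[1.1.1.2.2] false OR true = true
[1.1.1.2] true OR true = true
[1.1.1] false AND true = false
[1.1.2.1.1.1] exactly-one(true, false) = true
[1.1.2.1.1.2] true AND true AND true AND true = true
[1.1.2.1.1] true AND true = true
[1.1.2.1] NOT true = false
[1.1.2] NOT false = true
[1.1] false OR true = true
[1] NOT true = false
[2] false → true (antecedent false ⇒ implication holds) = true
[root] false AND true = false
Overall: false → denied

Denied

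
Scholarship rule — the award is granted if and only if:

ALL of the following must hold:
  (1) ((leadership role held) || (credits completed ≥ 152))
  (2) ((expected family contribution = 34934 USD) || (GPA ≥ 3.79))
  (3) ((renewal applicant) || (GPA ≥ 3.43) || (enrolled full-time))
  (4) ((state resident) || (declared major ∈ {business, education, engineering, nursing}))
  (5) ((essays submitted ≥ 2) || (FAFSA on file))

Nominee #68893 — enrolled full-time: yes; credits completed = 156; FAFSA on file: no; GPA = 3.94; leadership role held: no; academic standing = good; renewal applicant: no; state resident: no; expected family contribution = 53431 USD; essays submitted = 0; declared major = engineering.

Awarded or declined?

Atomic conditions:
  leadership role held: no → false
  credits completed ≥ 152: 156 ≥ 152 is true
  expected family contribution = 34934 USD: 53431 == 34934 is false
  GPA ≥ 3.79: 3.94 ≥ 3.79 is true
  renewal applicant: no → false
  GPA ≥ 3.43: 3.94 ≥ 3.43 is true
  enrolled full-time: yes → true
  state resident: no → false
  declared major ∈ {business, education, engineering, nursing}: engineering is in the set → true
  essays submitted ≥ 2: 0 ≥ 2 is false
  FAFSA on file: no → false
Combine:
[1] false OR true = true
[2] false OR true = true
[3] false OR true OR true = true
[4] false OR true = true
[5] false OR false = false
[root] true AND true AND true AND true AND false = false
Overall: false → declined

Declined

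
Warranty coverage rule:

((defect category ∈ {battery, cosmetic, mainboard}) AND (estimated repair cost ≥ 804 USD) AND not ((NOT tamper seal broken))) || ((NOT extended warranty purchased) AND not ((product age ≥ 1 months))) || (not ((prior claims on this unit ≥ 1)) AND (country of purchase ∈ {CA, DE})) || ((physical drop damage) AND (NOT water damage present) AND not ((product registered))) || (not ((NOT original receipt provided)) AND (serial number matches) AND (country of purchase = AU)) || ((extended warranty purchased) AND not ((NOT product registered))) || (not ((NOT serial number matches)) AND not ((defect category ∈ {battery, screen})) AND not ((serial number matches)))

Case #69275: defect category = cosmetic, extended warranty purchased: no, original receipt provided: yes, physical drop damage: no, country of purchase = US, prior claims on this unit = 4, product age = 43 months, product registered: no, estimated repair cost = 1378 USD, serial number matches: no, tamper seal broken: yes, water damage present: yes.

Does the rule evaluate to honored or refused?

Honored

Atomic conditions:
  defect category ∈ {battery, cosmetic, mainboard}: cosmetic is in the set → true
  estimated repair cost ≥ 804 USD: 1378 ≥ 804 is true
  NOT tamper seal broken: yes → false
  NOT extended warranty purchased: no → true
  product age ≥ 1 months: 43 ≥ 1 is true
  prior claims on this unit ≥ 1: 4 ≥ 1 is true
  country of purchase ∈ {CA, DE}: US is not in the set → false
  physical drop damage: no → false
  NOT water damage present: yes → false
  product registered: no → false
  NOT original receipt provided: yes → false
  serial number matches: no → false
  country of purchase = AU: US == AU is false
  extended warranty purchased: no → false
  NOT product registered: no → true
  NOT serial number matches: no → true
  defect category ∈ {battery, screen}: cosmetic is not in the set → false
Combine:
[1.3] NOT false = true
[1] true AND true AND true = true
[2.2] NOT true = false
[2] true AND false = false
[3.1] NOT true = false
[3] false AND false = false
[4.3] NOT false = true
[4] false AND false AND true = false
[5.1] NOT false = true
[5] true AND false AND false = false
[6.2] NOT true = false
[6] false AND false = false
[7.1] NOT true = false
[7.2] NOT false = true
[7.3] NOT false = true
[7] false AND true AND true = false
[root] true OR false OR false OR false OR false OR false OR false = true
Overall: true → honored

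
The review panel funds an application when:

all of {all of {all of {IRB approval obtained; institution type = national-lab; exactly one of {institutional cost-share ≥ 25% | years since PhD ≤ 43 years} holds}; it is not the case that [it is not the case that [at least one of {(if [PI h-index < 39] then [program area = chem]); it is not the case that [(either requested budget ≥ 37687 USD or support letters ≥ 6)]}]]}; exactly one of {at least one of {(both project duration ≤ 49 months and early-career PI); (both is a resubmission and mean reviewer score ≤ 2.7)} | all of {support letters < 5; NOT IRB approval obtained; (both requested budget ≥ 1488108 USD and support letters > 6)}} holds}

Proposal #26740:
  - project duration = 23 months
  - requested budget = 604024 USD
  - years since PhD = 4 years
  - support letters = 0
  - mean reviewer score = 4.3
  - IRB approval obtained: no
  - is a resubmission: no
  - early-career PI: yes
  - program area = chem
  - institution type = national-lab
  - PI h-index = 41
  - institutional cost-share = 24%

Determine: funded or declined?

Atomic conditions:
  IRB approval obtained: no → false
  institution type = national-lab: national-lab == national-lab is true
  institutional cost-share ≥ 25%: 24 ≥ 25 is false
  years since PhD ≤ 43 years: 4 ≤ 43 is true
  PI h-index < 39: 41 < 39 is false
  program area = chem: chem == chem is true
  requested budget ≥ 37687 USD: 604024 ≥ 37687 is true
  support letters ≥ 6: 0 ≥ 6 is false
  project duration ≤ 49 months: 23 ≤ 49 is true
  early-career PI: yes → true
  is a resubmission: no → false
  mean reviewer score ≤ 2.7: 4.3 ≤ 2.7 is false
  support letters < 5: 0 < 5 is true
  NOT IRB approval obtained: no → true
  requested budget ≥ 1488108 USD: 604024 ≥ 1488108 is false
  support letters > 6: 0 > 6 is false
Combine:
[1.1.3] exactly-one(false, true) = true
[1.1] false AND true AND true = false
[1.2.1.1.1] false → true (antecedent false ⇒ implication holds) = true
[1.2.1.1.2.1] true OR false = true
[1.2.1.1.2] NOT true = false
[1.2.1.1] true OR false = true
[1.2.1] NOT true = false
[1.2] NOT false = true
[1] false AND true = false
[2.1.1] true AND true = true
[2.1.2] false AND false = false
[2.1] true OR false = true
[2.2.3] false AND false = false
[2.2] true AND true AND false = false
[2] exactly-one(true, false) = true
[root] false AND true = false
Overall: false → declined

Declined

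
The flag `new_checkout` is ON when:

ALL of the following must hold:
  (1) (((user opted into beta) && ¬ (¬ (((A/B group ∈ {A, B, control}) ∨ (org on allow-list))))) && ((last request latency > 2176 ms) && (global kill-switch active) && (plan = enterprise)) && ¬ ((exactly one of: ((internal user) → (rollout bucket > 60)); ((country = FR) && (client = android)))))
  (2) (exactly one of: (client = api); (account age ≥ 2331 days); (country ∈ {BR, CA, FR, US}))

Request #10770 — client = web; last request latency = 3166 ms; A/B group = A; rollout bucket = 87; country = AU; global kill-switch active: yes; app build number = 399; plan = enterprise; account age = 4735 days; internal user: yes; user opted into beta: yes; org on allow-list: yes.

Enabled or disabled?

Disabled

Atomic conditions:
  user opted into beta: yes → true
  A/B group ∈ {A, B, control}: A is in the set → true
  org on allow-list: yes → true
  last request latency > 2176 ms: 3166 > 2176 is true
  global kill-switch active: yes → true
  plan = enterprise: enterprise == enterprise is true
  internal user: yes → true
  rollout bucket > 60: 87 > 60 is true
  country = FR: AU == FR is false
  client = android: web == android is false
  client = api: web == api is false
  account age ≥ 2331 days: 4735 ≥ 2331 is true
  country ∈ {BR, CA, FR, US}: AU is not in the set → false
Combine:
[1.1.2.1.1] true OR true = true
[1.1.2.1] NOT true = false
[1.1.2] NOT false = true
[1.1] true AND true = true
[1.2] true AND true AND true = true
[1.3.1.1] true → true = true
[1.3.1.2] false AND false = false
[1.3.1] exactly-one(true, false) = true
[1.3] NOT true = false
[1] true AND true AND false = false
[2] exactly-one(false, true, false) = true
[root] false AND true = false
Overall: false → disabled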